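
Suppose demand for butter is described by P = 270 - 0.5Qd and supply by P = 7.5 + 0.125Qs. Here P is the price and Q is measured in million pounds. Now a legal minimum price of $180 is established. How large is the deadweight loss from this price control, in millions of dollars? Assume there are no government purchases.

Rearranging demand gives Qd = 540 - 2P; rearranging supply gives Qs = 8P - 60. Without the control the market clears where 540 - 2P = 8P - 60, i.e. P* = 60 and Q* = 420.
Because the floor (180) lies above the market-clearing price, it is binding.
At P = 180: Qd = 540 - 2·180 = 180 and Qs = 8·180 - 60 = 1380.
Quantity traded falls to 180. At Q = 180 the demand price is (540 - 180)/2 = 180 and the supply price is (60 + 180)/8 = 30.
Deadweight loss = ½ · (180 - 30) · (420 - 180) = ½ · 150 · 240 = 18000.

18000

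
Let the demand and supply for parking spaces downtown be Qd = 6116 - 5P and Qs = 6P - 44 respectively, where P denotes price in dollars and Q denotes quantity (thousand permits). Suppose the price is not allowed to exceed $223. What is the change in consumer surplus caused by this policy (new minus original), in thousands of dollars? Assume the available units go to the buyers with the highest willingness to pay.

Setting quantity demanded equal to quantity supplied, 6116 - 5P = 6P - 44, gives P* = 560 and Q* = 3316.
The ceiling of 223 is below the equilibrium price 560, so it binds.
At P = 223: Qd = 6116 - 5·223 = 5001 and Qs = 6·223 - 44 = 1294.
Consumer surplus without the control is ½ · (1223.2 - 560) · 3316 = 1099585.6.
With the ceiling, 1294 units are sold at 223 (assume they go to the highest-value buyers). The demand price at Q = 1294 is 964.4, so CS = ½ · [(1223.2 - 223) + (964.4 - 223)] · 1294 = 1126815.2.
Change in consumer surplus = 1126815.2 - 1099585.6 = 27229.6.

27229.6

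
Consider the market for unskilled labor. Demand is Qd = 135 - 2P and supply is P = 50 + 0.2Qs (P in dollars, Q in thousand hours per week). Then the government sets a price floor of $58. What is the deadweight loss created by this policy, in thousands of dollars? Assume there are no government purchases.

12.6

Rearranging supply gives Qs = 5P - 250. Without the control the market clears where 135 - 2P = 5P - 250, i.e. P* = 55 and Q* = 25.
Since 58 > 55, the floor is binding.
At P = 58: Qd = 135 - 2·58 = 19 and Qs = 5·58 - 250 = 40.
Quantity traded falls to 19. At Q = 19 the demand price is (135 - 19)/2 = 58 and the supply price is (250 + 19)/5 = 53.8.
Deadweight loss = ½ · (58 - 53.8) · (25 - 19) = ½ · 4.2 · 6 = 12.6.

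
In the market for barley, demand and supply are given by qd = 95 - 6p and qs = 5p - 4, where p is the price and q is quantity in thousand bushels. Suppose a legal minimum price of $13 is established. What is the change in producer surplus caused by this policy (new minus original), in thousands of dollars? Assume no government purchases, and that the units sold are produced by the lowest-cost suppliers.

10.4

Equilibrium: 95 - 6p = 5p - 4, so 99 = 11p and p* = 9, q* = 41.
The floor of 13 is above the equilibrium price 9, so it binds.
At p = 13: qd = 95 - 6·13 = 17 and qs = 5·13 - 4 = 61.
Producer surplus without the control is ½ · (9 - 0.8) · 41 = 168.1.
With the floor, 17 units are sold at 13. The supply price at q = 17 is 4.2, so PS = ½ · [(13 - 0.8) + (13 - 4.2)] · 17 = 178.5.
Change in producer surplus = 178.5 - 168.1 = 10.4.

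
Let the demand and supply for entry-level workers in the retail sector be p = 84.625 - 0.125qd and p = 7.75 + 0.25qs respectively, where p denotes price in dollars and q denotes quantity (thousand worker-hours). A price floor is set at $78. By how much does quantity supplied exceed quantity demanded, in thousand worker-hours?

Rearranging demand gives qd = 677 - 8p; rearranging supply gives qs = 4p - 31. Setting quantity demanded equal to quantity supplied, 677 - 8p = 4p - 31, gives p* = 59 and q* = 205.
Because the floor (78) lies above the market-clearing price, it is binding.
At p = 78: qd = 677 - 8·78 = 53 and qs = 4·78 - 31 = 281.
Surplus = qs - qd = 281 - 53 = 228.

228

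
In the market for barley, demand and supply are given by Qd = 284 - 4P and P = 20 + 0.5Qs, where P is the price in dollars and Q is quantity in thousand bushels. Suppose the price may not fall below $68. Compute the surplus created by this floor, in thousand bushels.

Rearranging supply gives Qs = 2P - 40. In a free market, 284 - 4P = 2P - 40 gives the equilibrium P* = 54, Q* = 68.
The floor of 68 is above the equilibrium price 54, so it binds.
At P = 68: Qd = 284 - 4·68 = 12 and Qs = 2·68 - 40 = 96.
Surplus = Qs - Qd = 96 - 12 = 84.

84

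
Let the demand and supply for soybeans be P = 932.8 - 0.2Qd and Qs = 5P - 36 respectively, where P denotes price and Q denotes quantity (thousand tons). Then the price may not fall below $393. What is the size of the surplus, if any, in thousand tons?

Rearranging demand gives Qd = 4664 - 5P. Equilibrium: 4664 - 5P = 5P - 36, so 4700 = 10P and P* = 470, Q* = 2314.
The floor of 393 is below the equilibrium price 470, so it is not binding; the market clears at P* = 470, Q* = 2314.
Since the control does not bind, there is no surplus.

0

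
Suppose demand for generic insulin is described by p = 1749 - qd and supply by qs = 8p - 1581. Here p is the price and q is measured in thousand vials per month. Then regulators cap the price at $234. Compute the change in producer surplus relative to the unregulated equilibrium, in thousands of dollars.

Rearranging demand gives qd = 1749 - p. Without the control the market clears where 1749 - p = 8p - 1581, i.e. p* = 370 and q* = 1379.
The ceiling of 234 is below the equilibrium price 370, so it binds.
At p = 234: qd = 1749 - 234 = 1515 and qs = 8·234 - 1581 = 291.
Producer surplus without the control is ½ · (370 - 197.625) · 1379 = 118852.5625.
With the ceiling, producers sell 291 units at 234, so PS = ½ · (234 - 197.625) · 291 = 5292.5625.
Change in producer surplus = 5292.5625 - 118852.5625 = -113560.

-113560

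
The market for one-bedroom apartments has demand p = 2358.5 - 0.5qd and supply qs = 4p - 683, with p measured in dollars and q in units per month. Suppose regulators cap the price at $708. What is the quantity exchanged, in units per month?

Rearranging demand gives qd = 4717 - 2p. In a free market, 4717 - 2p = 4p - 683 gives the equilibrium p* = 900, q* = 2917.
Because the ceiling (708) lies below the market-clearing price, it is binding.
At p = 708: qd = 4717 - 2·708 = 3301 and qs = 4·708 - 683 = 2149.
The quantity actually transacted is the short side, supply: 2149.

2149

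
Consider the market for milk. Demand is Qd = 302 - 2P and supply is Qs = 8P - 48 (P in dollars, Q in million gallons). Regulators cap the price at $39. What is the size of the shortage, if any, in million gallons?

0

In a free market, 302 - 2P = 8P - 48 gives the equilibrium P* = 35, Q* = 232.
Since 39 is above P* = 35, the ceiling does not bind and the free-market outcome prevails.
Since the control does not bind, there is no shortage.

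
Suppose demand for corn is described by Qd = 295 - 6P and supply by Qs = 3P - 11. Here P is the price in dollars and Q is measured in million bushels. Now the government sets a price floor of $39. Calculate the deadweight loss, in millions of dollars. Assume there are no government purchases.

225

Setting quantity demanded equal to quantity supplied, 295 - 6P = 3P - 11, gives P* = 34 and Q* = 91.
The floor of 39 is above the equilibrium price 34, so it binds.
At P = 39: Qd = 295 - 6·39 = 61 and Qs = 3·39 - 11 = 106.
Quantity traded falls to 61. At Q = 61 the demand price is (295 - 61)/6 = 39 and the supply price is (11 + 61)/3 = 24.
Deadweight loss = ½ · (39 - 24) · (91 - 61) = ½ · 15 · 30 = 225.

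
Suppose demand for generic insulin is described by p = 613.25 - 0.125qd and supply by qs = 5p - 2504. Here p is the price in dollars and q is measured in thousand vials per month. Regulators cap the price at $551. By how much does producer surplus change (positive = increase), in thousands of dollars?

Rearranging demand gives qd = 4906 - 8p. Equilibrium: 4906 - 8p = 5p - 2504, so 7410 = 13p and p* = 570, q* = 346.
The ceiling of 551 is below the equilibrium price 570, so it binds.
At p = 551: qd = 4906 - 8·551 = 498 and qs = 5·551 - 2504 = 251.
Producer surplus without the control is ½ · (570 - 500.8) · 346 = 11971.6.
With the ceiling, producers sell 251 units at 551, so PS = ½ · (551 - 500.8) · 251 = 6300.1.
Change in producer surplus = 6300.1 - 11971.6 = -5671.5.

-5671.5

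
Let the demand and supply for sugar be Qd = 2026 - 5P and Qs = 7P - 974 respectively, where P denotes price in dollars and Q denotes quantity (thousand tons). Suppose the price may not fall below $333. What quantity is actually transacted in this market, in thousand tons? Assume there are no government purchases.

Equilibrium: 2026 - 5P = 7P - 974, so 3000 = 12P and P* = 250, Q* = 776.
Since 333 > 250, the floor is binding.
At P = 333: Qd = 2026 - 5·333 = 361 and Qs = 7·333 - 974 = 1357.
The quantity actually transacted is the short side, demand: 361.

361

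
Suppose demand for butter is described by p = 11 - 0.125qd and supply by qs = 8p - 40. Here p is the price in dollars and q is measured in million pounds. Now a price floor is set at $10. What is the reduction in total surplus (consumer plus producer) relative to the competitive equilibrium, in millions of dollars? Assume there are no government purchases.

Rearranging demand gives qd = 88 - 8p. In a free market, 88 - 8p = 8p - 40 gives the equilibrium p* = 8, q* = 24.
Because the floor (10) lies above the market-clearing price, it is binding.
At p = 10: qd = 88 - 8·10 = 8 and qs = 8·10 - 40 = 40.
Quantity traded falls to 8. At q = 8 the demand price is (88 - 8)/8 = 10 and the supply price is (40 + 8)/8 = 6.
Deadweight loss = ½ · (10 - 6) · (24 - 8) = ½ · 4 · 16 = 32.

32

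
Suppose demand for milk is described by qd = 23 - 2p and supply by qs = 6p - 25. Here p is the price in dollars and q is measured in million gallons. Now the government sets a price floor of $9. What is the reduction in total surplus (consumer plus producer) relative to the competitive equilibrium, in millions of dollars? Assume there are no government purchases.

In a free market, 23 - 2p = 6p - 25 gives the equilibrium p* = 6, q* = 11.
The floor of 9 is above the equilibrium price 6, so it binds.
At p = 9: qd = 23 - 2·9 = 5 and qs = 6·9 - 25 = 29.
Quantity traded falls to 5. At q = 5 the demand price is (23 - 5)/2 = 9 and the supply price is (25 + 5)/6 = 5.
Deadweight loss = ½ · (9 - 5) · (11 - 5) = ½ · 4 · 6 = 12.

12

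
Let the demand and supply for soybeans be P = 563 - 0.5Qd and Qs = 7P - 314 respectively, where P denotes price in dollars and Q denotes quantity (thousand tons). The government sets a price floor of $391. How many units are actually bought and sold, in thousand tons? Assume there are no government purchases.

344

Rearranging demand gives Qd = 1126 - 2P. Equilibrium: 1126 - 2P = 7P - 314, so 1440 = 9P and P* = 160, Q* = 806.
The floor of 391 is above the equilibrium price 160, so it binds.
At P = 391: Qd = 1126 - 2·391 = 344 and Qs = 7·391 - 314 = 2423.
The quantity actually transacted is the short side, demand: 344.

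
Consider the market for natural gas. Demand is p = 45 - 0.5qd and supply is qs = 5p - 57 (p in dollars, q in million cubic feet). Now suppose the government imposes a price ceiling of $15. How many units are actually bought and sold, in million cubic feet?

18

Rearranging demand gives qd = 90 - 2p. Equilibrium: 90 - 2p = 5p - 57, so 147 = 7p and p* = 21, q* = 48.
The ceiling of 15 is below the equilibrium price 21, so it binds.
At p = 15: qd = 90 - 2·15 = 60 and qs = 5·15 - 57 = 18.
The quantity actually transacted is the short side, supply: 18.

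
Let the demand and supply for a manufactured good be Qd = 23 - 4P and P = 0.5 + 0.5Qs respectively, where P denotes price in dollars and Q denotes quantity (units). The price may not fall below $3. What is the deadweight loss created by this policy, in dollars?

0

Rearranging supply gives Qs = 2P - 1. Without the control the market clears where 23 - 4P = 2P - 1, i.e. P* = 4 and Q* = 7.
Since 3 is below P* = 4, the floor does not bind and the free-market outcome prevails.
Since the control does not bind, no trades are prevented and deadweight loss is zero.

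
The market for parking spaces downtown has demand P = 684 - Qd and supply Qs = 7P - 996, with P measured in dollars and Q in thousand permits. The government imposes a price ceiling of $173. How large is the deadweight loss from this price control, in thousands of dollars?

Rearranging demand gives Qd = 684 - P. In a free market, 684 - P = 7P - 996 gives the equilibrium P* = 210, Q* = 474.
Because the ceiling (173) lies below the market-clearing price, it is binding.
At P = 173: Qd = 684 - 173 = 511 and Qs = 7·173 - 996 = 215.
Quantity traded falls to 215. At Q = 215 the demand price is 684 - 215 = 469 and the supply price is (996 + 215)/7 = 173.
Deadweight loss = ½ · (469 - 173) · (474 - 215) = ½ · 296 · 259 = 38332.

38332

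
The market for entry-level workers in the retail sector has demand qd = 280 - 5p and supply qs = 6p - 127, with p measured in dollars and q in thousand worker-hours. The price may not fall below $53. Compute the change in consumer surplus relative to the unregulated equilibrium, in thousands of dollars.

-880

Setting quantity demanded equal to quantity supplied, 280 - 5p = 6p - 127, gives p* = 37 and q* = 95.
The floor of 53 is above the equilibrium price 37, so it binds.
At p = 53: qd = 280 - 5·53 = 15 and qs = 6·53 - 127 = 191.
Consumer surplus without the control is ½ · (56 - 37) · 95 = 902.5.
With the floor, consumers buy 15 units at 53, so CS = ½ · (56 - 53) · 15 = 22.5.
Change in consumer surplus = 22.5 - 902.5 = -880.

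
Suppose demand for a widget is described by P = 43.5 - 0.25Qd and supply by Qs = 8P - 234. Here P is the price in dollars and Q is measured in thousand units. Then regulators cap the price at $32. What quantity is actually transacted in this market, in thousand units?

Rearranging demand gives Qd = 174 - 4P. Equilibrium: 174 - 4P = 8P - 234, so 408 = 12P and P* = 34, Q* = 38.
Because the ceiling (32) lies below the market-clearing price, it is binding.
At P = 32: Qd = 174 - 4·32 = 46 and Qs = 8·32 - 234 = 22.
The quantity actually transacted is the short side, supply: 22.

22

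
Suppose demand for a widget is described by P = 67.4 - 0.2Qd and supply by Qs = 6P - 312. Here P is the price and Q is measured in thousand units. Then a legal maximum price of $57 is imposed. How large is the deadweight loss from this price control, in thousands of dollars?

Rearranging demand gives Qd = 337 - 5P. Equilibrium: 337 - 5P = 6P - 312, so 649 = 11P and P* = 59, Q* = 42.
The ceiling of 57 is below the equilibrium price 59, so it binds.
At P = 57: Qd = 337 - 5·57 = 52 and Qs = 6·57 - 312 = 30.
Quantity traded falls to 30. At Q = 30 the demand price is (337 - 30)/5 = 61.4 and the supply price is (312 + 30)/6 = 57.
Deadweight loss = ½ · (61.4 - 57) · (42 - 30) = ½ · 4.4 · 12 = 26.4.

26.4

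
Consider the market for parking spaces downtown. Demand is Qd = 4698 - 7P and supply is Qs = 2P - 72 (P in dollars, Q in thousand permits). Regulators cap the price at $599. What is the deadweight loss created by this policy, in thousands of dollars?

0

Without the control the market clears where 4698 - 7P = 2P - 72, i.e. P* = 530 and Q* = 988.
Since 599 is above P* = 530, the ceiling does not bind and the free-market outcome prevails.
Since the control does not bind, no trades are prevented and deadweight loss is zero.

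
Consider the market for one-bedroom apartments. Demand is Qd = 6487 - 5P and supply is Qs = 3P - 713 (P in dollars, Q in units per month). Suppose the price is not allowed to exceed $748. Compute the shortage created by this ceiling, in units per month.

1216

In a free market, 6487 - 5P = 3P - 713 gives the equilibrium P* = 900, Q* = 1987.
Since 748 < 900, the ceiling is binding.
At P = 748: Qd = 6487 - 5·748 = 2747 and Qs = 3·748 - 713 = 1531.
Shortage = Qd - Qs = 2747 - 1531 = 1216.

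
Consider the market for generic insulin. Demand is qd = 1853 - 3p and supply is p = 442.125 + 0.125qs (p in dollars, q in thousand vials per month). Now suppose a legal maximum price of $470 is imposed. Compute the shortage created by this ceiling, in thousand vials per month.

Rearranging supply gives qs = 8p - 3537. Equilibrium: 1853 - 3p = 8p - 3537, so 5390 = 11p and p* = 490, q* = 383.
The ceiling of 470 is below the equilibrium price 490, so it binds.
At p = 470: qd = 1853 - 3·470 = 443 and qs = 8·470 - 3537 = 223.
Shortage = qd - qs = 443 - 223 = 220.

220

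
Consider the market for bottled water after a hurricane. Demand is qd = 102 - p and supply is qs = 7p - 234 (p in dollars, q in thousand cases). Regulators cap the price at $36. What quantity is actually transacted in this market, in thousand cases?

18

Without the control the market clears where 102 - p = 7p - 234, i.e. p* = 42 and q* = 60.
The ceiling of 36 is below the equilibrium price 42, so it binds.
At p = 36: qd = 102 - 36 = 66 and qs = 7·36 - 234 = 18.
The quantity actually transacted is the short side, supply: 18.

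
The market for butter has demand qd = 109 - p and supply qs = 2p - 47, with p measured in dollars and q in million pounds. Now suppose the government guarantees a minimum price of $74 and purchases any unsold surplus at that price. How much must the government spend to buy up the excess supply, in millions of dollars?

Without the control the market clears where 109 - p = 2p - 47, i.e. p* = 52 and q* = 57.
The floor of 74 is above the equilibrium price 52, so it binds.
At p = 74: qd = 109 - 74 = 35 and qs = 2·74 - 47 = 101.
Surplus = qs - qd = 66.
Government expenditure = surplus × support price = 66 × 74 = 4884.

4884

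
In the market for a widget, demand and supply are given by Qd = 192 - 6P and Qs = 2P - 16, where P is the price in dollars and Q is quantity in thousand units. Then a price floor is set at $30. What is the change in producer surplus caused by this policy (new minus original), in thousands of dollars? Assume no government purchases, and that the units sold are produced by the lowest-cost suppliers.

-96

Setting quantity demanded equal to quantity supplied, 192 - 6P = 2P - 16, gives P* = 26 and Q* = 36.
Because the floor (30) lies above the market-clearing price, it is binding.
At P = 30: Qd = 192 - 6·30 = 12 and Qs = 2·30 - 16 = 44.
Producer surplus without the control is ½ · (26 - 8) · 36 = 324.
With the floor, 12 units are sold at 30. The supply price at Q = 12 is 14, so PS = ½ · [(30 - 8) + (30 - 14)] · 12 = 228.
Change in producer surplus = 228 - 324 = -96.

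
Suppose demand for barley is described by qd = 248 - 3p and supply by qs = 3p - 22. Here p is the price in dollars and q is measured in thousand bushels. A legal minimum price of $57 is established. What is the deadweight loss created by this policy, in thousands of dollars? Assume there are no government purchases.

432

Setting quantity demanded equal to quantity supplied, 248 - 3p = 3p - 22, gives p* = 45 and q* = 113.
The floor of 57 is above the equilibrium price 45, so it binds.
At p = 57: qd = 248 - 3·57 = 77 and qs = 3·57 - 22 = 149.
Quantity traded falls to 77. At q = 77 the demand price is (248 - 77)/3 = 57 and the supply price is (22 + 77)/3 = 33.
Deadweight loss = ½ · (57 - 33) · (113 - 77) = ½ · 24 · 36 = 432.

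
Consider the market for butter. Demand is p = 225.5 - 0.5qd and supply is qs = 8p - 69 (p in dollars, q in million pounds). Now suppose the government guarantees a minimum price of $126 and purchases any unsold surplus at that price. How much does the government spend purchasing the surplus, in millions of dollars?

93240

Rearranging demand gives qd = 451 - 2p. Without the control the market clears where 451 - 2p = 8p - 69, i.e. p* = 52 and q* = 347.
The floor of 126 is above the equilibrium price 52, so it binds.
At p = 126: qd = 451 - 2·126 = 199 and qs = 8·126 - 69 = 939.
Surplus = qs - qd = 740.
Government expenditure = surplus × support price = 740 × 126 = 93240.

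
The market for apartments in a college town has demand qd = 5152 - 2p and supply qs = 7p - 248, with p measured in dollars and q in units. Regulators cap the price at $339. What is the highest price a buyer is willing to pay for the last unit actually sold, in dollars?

1513.5

Setting quantity demanded equal to quantity supplied, 5152 - 2p = 7p - 248, gives p* = 600 and q* = 3952.
Since 339 < 600, the ceiling is binding.
At p = 339: qd = 5152 - 2·339 = 4474 and qs = 7·339 - 248 = 2125.
Only 2125 units reach the market. On the demand curve, the marginal buyer's willingness to pay at q = 2125 is (5152 - 2125)/2 = 1513.5.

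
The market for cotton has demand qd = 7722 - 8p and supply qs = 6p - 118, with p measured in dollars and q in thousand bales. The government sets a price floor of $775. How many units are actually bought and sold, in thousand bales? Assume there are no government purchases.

Equilibrium: 7722 - 8p = 6p - 118, so 7840 = 14p and p* = 560, q* = 3242.
Since 775 > 560, the floor is binding.
At p = 775: qd = 7722 - 8·775 = 1522 and qs = 6·775 - 118 = 4532.
The quantity actually transacted is the short side, demand: 1522.

1522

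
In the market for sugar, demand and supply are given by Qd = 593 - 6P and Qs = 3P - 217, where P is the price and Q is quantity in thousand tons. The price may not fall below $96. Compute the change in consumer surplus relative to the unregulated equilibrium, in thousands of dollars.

-210

Without the control the market clears where 593 - 6P = 3P - 217, i.e. P* = 90 and Q* = 53.
Since 96 > 90, the floor is binding.
At P = 96: Qd = 593 - 6·96 = 17 and Qs = 3·96 - 217 = 71.
Consumer surplus without the control is ½ · (593/6 - 90) · 53 = 2809/12.
With the floor, consumers buy 17 units at 96, so CS = ½ · (593/6 - 96) · 17 = 289/12.
Change in consumer surplus = 289/12 - 2809/12 = -210.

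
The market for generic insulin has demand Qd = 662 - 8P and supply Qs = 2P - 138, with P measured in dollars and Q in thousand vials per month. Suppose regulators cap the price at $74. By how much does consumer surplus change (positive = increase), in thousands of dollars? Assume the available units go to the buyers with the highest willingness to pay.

Equilibrium: 662 - 8P = 2P - 138, so 800 = 10P and P* = 80, Q* = 22.
Because the ceiling (74) lies below the market-clearing price, it is binding.
At P = 74: Qd = 662 - 8·74 = 70 and Qs = 2·74 - 138 = 10.
Consumer surplus without the control is ½ · (82.75 - 80) · 22 = 30.25.
With the ceiling, 10 units are sold at 74 (assume they go to the highest-value buyers). The demand price at Q = 10 is 81.5, so CS = ½ · [(82.75 - 74) + (81.5 - 74)] · 10 = 81.25.
Change in consumer surplus = 81.25 - 30.25 = 51.

51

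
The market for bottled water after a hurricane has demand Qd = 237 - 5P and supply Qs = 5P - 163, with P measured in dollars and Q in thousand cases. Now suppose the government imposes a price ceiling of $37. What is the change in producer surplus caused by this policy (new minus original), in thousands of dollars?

-88.5

Setting quantity demanded equal to quantity supplied, 237 - 5P = 5P - 163, gives P* = 40 and Q* = 37.
Since 37 < 40, the ceiling is binding.
At P = 37: Qd = 237 - 5·37 = 52 and Qs = 5·37 - 163 = 22.
Producer surplus without the control is ½ · (40 - 32.6) · 37 = 136.9.
With the ceiling, producers sell 22 units at 37, so PS = ½ · (37 - 32.6) · 22 = 48.4.
Change in producer surplus = 48.4 - 136.9 = -88.5.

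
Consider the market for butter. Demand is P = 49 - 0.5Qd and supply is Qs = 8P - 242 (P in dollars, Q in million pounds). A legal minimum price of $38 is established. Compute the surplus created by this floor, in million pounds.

Rearranging demand gives Qd = 98 - 2P. Setting quantity demanded equal to quantity supplied, 98 - 2P = 8P - 242, gives P* = 34 and Q* = 30.
Because the floor (38) lies above the market-clearing price, it is binding.
At P = 38: Qd = 98 - 2·38 = 22 and Qs = 8·38 - 242 = 62.
Surplus = Qs - Qd = 62 - 22 = 40.

40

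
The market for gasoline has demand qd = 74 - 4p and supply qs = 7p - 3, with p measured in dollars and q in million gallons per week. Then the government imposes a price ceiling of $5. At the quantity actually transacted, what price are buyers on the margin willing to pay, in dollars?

Without the control the market clears where 74 - 4p = 7p - 3, i.e. p* = 7 and q* = 46.
Because the ceiling (5) lies below the market-clearing price, it is binding.
At p = 5: qd = 74 - 4·5 = 54 and qs = 7·5 - 3 = 32.
Only 32 units reach the market. On the demand curve, the marginal buyer's willingness to pay at q = 32 is (74 - 32)/4 = 10.5.

10.5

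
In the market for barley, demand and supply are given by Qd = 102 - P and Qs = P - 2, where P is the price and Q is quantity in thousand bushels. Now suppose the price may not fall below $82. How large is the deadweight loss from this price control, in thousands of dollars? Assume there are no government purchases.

900

In a free market, 102 - P = P - 2 gives the equilibrium P* = 52, Q* = 50.
Since 82 > 52, the floor is binding.
At P = 82: Qd = 102 - 82 = 20 and Qs = 82 - 2 = 80.
Quantity traded falls to 20. At Q = 20 the demand price is 102 - 20 = 82 and the supply price is 2 + 20 = 22.
Deadweight loss = ½ · (82 - 22) · (50 - 20) = ½ · 60 · 30 = 900.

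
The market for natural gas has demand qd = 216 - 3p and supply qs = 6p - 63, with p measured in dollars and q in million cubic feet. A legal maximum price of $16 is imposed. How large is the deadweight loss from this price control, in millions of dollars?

2025

In a free market, 216 - 3p = 6p - 63 gives the equilibrium p* = 31, q* = 123.
The ceiling of 16 is below the equilibrium price 31, so it binds.
At p = 16: qd = 216 - 3·16 = 168 and qs = 6·16 - 63 = 33.
Quantity traded falls to 33. At q = 33 the demand price is (216 - 33)/3 = 61 and the supply price is (63 + 33)/6 = 16.
Deadweight loss = ½ · (61 - 16) · (123 - 33) = ½ · 45 · 90 = 2025.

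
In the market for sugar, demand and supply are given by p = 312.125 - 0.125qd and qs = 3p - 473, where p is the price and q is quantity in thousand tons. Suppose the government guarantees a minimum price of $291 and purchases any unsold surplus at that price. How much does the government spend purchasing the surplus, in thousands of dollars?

Rearranging demand gives qd = 2497 - 8p. Without the control the market clears where 2497 - 8p = 3p - 473, i.e. p* = 270 and q* = 337.
Because the floor (291) lies above the market-clearing price, it is binding.
At p = 291: qd = 2497 - 8·291 = 169 and qs = 3·291 - 473 = 400.
Surplus = qs - qd = 231.
Government expenditure = surplus × support price = 231 × 291 = 67221.

67221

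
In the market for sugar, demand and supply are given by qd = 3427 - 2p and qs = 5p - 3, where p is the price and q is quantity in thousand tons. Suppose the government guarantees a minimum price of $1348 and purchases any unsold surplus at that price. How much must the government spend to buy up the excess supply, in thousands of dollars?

8096088

Without the control the market clears where 3427 - 2p = 5p - 3, i.e. p* = 490 and q* = 2447.
Since 1348 > 490, the floor is binding.
At p = 1348: qd = 3427 - 2·1348 = 731 and qs = 5·1348 - 3 = 6737.
Surplus = qs - qd = 6006.
Government expenditure = surplus × support price = 6006 × 1348 = 8096088.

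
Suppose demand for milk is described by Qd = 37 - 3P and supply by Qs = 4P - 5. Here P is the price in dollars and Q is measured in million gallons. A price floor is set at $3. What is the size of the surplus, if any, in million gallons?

0

Without the control the market clears where 37 - 3P = 4P - 5, i.e. P* = 6 and Q* = 19.
Since 3 is below P* = 6, the floor does not bind and the free-market outcome prevails.
Since the control does not bind, there is no surplus.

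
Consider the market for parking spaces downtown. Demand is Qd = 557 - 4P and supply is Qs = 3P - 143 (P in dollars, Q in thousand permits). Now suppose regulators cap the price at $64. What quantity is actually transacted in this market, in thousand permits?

49

Without the control the market clears where 557 - 4P = 3P - 143, i.e. P* = 100 and Q* = 157.
Since 64 < 100, the ceiling is binding.
At P = 64: Qd = 557 - 4·64 = 301 and Qs = 3·64 - 143 = 49.
The quantity actually transacted is the short side, supply: 49.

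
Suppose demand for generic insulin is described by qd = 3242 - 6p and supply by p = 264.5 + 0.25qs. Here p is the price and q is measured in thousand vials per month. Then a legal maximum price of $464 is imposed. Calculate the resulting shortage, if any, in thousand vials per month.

Rearranging supply gives qs = 4p - 1058. Setting quantity demanded equal to quantity supplied, 3242 - 6p = 4p - 1058, gives p* = 430 and q* = 662.
The ceiling of 464 is above the equilibrium price 430, so it is not binding; the market clears at p* = 430, q* = 662.
Since the control does not bind, there is no shortage.

0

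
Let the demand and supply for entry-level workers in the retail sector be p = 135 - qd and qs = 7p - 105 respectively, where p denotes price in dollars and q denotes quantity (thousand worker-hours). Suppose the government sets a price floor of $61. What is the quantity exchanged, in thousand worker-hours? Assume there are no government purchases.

Rearranging demand gives qd = 135 - p. Setting quantity demanded equal to quantity supplied, 135 - p = 7p - 105, gives p* = 30 and q* = 105.
Because the floor (61) lies above the market-clearing price, it is binding.
At p = 61: qd = 135 - 61 = 74 and qs = 7·61 - 105 = 322.
The quantity actually transacted is the short side, demand: 74.

74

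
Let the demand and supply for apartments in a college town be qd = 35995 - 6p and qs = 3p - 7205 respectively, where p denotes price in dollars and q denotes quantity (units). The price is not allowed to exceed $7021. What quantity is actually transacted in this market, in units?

Equilibrium: 35995 - 6p = 3p - 7205, so 43200 = 9p and p* = 4800, q* = 7195.
The ceiling of 7021 is above the equilibrium price 4800, so it is not binding; the market clears at p* = 4800, q* = 7195.

7195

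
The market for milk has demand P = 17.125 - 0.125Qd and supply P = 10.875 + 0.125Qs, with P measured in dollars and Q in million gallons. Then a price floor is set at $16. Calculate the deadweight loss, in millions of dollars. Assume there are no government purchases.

32

Rearranging demand gives Qd = 137 - 8P; rearranging supply gives Qs = 8P - 87. Equilibrium: 137 - 8P = 8P - 87, so 224 = 16P and P* = 14, Q* = 25.
Since 16 > 14, the floor is binding.
At P = 16: Qd = 137 - 8·16 = 9 and Qs = 8·16 - 87 = 41.
Quantity traded falls to 9. At Q = 9 the demand price is (137 - 9)/8 = 16 and the supply price is (87 + 9)/8 = 12.
Deadweight loss = ½ · (16 - 12) · (25 - 9) = ½ · 4 · 16 = 32.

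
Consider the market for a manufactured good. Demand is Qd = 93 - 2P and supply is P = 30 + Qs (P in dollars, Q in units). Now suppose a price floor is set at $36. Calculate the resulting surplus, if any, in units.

Rearranging supply gives Qs = P - 30. Equilibrium: 93 - 2P = P - 30, so 123 = 3P and P* = 41, Q* = 11.
The floor of 36 is below the equilibrium price 41, so it is not binding; the market clears at P* = 41, Q* = 11.
Since the control does not bind, there is no surplus.

0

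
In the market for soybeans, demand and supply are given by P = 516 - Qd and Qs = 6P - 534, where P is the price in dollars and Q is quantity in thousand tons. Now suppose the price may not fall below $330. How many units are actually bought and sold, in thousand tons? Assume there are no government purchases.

Rearranging demand gives Qd = 516 - P. Without the control the market clears where 516 - P = 6P - 534, i.e. P* = 150 and Q* = 366.
The floor of 330 is above the equilibrium price 150, so it binds.
At P = 330: Qd = 516 - 330 = 186 and Qs = 6·330 - 534 = 1446.
The quantity actually transacted is the short side, demand: 186.

186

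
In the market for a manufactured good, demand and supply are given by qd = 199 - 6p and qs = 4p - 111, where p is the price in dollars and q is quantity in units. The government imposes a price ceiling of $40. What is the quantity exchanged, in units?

13

Equilibrium: 199 - 6p = 4p - 111, so 310 = 10p and p* = 31, q* = 13.
The ceiling of 40 is above the equilibrium price 31, so it is not binding; the market clears at p* = 31, q* = 13.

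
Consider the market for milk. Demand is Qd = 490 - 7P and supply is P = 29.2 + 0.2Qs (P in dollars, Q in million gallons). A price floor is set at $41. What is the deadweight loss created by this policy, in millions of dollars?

Rearranging supply gives Qs = 5P - 146. Equilibrium: 490 - 7P = 5P - 146, so 636 = 12P and P* = 53, Q* = 119.
The floor of 41 is below the equilibrium price 53, so it is not binding; the market clears at P* = 53, Q* = 119.
Since the control does not bind, no trades are prevented and deadweight loss is zero.

0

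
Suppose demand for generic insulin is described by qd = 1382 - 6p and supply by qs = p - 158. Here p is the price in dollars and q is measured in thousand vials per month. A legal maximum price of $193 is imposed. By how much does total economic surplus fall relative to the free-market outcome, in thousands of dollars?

425.25

Without the control the market clears where 1382 - 6p = p - 158, i.e. p* = 220 and q* = 62.
Because the ceiling (193) lies below the market-clearing price, it is binding.
At p = 193: qd = 1382 - 6·193 = 224 and qs = 193 - 158 = 35.
Quantity traded falls to 35. At q = 35 the demand price is (1382 - 35)/6 = 224.5 and the supply price is 158 + 35 = 193.
Deadweight loss = ½ · (224.5 - 193) · (62 - 35) = ½ · 31.5 · 27 = 425.25.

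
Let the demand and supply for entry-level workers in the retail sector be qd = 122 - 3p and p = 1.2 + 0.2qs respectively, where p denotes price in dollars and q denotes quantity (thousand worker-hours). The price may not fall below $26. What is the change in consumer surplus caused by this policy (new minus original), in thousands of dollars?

-590

Rearranging supply gives qs = 5p - 6. Without the control the market clears where 122 - 3p = 5p - 6, i.e. p* = 16 and q* = 74.
Since 26 > 16, the floor is binding.
At p = 26: qd = 122 - 3·26 = 44 and qs = 5·26 - 6 = 124.
Consumer surplus without the control is ½ · (122/3 - 16) · 74 = 2738/3.
With the floor, consumers buy 44 units at 26, so CS = ½ · (122/3 - 26) · 44 = 968/3.
Change in consumer surplus = 968/3 - 2738/3 = -590.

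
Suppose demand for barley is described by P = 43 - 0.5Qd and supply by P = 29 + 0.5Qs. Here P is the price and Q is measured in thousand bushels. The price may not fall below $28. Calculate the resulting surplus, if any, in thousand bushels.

0

Rearranging demand gives Qd = 86 - 2P; rearranging supply gives Qs = 2P - 58. Setting quantity demanded equal to quantity supplied, 86 - 2P = 2P - 58, gives P* = 36 and Q* = 14.
The floor of 28 is below the equilibrium price 36, so it is not binding; the market clears at P* = 36, Q* = 14.
Since the control does not bind, there is no surplus.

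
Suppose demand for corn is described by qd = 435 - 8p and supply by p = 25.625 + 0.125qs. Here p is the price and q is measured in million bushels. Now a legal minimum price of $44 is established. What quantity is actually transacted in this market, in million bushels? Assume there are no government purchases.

83

Rearranging supply gives qs = 8p - 205. Without the control the market clears where 435 - 8p = 8p - 205, i.e. p* = 40 and q* = 115.
The floor of 44 is above the equilibrium price 40, so it binds.
At p = 44: qd = 435 - 8·44 = 83 and qs = 8·44 - 205 = 147.
The quantity actually transacted is the short side, demand: 83.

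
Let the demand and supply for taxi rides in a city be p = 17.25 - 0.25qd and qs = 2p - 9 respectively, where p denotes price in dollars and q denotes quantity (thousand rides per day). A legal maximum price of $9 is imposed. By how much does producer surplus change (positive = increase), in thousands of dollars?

Rearranging demand gives qd = 69 - 4p. Without the control the market clears where 69 - 4p = 2p - 9, i.e. p* = 13 and q* = 17.
Since 9 < 13, the ceiling is binding.
At p = 9: qd = 69 - 4·9 = 33 and qs = 2·9 - 9 = 9.
Producer surplus without the control is ½ · (13 - 4.5) · 17 = 72.25.
With the ceiling, producers sell 9 units at 9, so PS = ½ · (9 - 4.5) · 9 = 20.25.
Change in producer surplus = 20.25 - 72.25 = -52.

-52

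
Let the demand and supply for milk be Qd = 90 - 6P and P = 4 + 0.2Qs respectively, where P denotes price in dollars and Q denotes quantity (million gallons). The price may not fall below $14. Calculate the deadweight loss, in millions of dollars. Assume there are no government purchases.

Rearranging supply gives Qs = 5P - 20. Setting quantity demanded equal to quantity supplied, 90 - 6P = 5P - 20, gives P* = 10 and Q* = 30.
The floor of 14 is above the equilibrium price 10, so it binds.
At P = 14: Qd = 90 - 6·14 = 6 and Qs = 5·14 - 20 = 50.
Quantity traded falls to 6. At Q = 6 the demand price is (90 - 6)/6 = 14 and the supply price is (20 + 6)/5 = 5.2.
Deadweight loss = ½ · (14 - 5.2) · (30 - 6) = ½ · 8.8 · 24 = 105.6.

105.6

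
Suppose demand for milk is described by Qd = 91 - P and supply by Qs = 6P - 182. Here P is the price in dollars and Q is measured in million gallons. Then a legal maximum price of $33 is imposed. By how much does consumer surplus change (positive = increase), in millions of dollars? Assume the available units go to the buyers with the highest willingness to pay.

Equilibrium: 91 - P = 6P - 182, so 273 = 7P and P* = 39, Q* = 52.
Because the ceiling (33) lies below the market-clearing price, it is binding.
At P = 33: Qd = 91 - 33 = 58 and Qs = 6·33 - 182 = 16.
Consumer surplus without the control is ½ · (91 - 39) · 52 = 1352.
With the ceiling, 16 units are sold at 33 (assume they go to the highest-value buyers). The demand price at Q = 16 is 75, so CS = ½ · [(91 - 33) + (75 - 33)] · 16 = 800.
Change in consumer surplus = 800 - 1352 = -552.

-552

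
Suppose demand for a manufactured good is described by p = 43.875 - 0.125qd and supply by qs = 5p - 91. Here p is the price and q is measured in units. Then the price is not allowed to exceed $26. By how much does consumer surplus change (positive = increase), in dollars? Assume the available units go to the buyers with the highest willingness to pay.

Rearranging demand gives qd = 351 - 8p. Equilibrium: 351 - 8p = 5p - 91, so 442 = 13p and p* = 34, q* = 79.
Since 26 < 34, the ceiling is binding.
At p = 26: qd = 351 - 8·26 = 143 and qs = 5·26 - 91 = 39.
Consumer surplus without the control is ½ · (43.875 - 34) · 79 = 390.0625.
With the ceiling, 39 units are sold at 26 (assume they go to the highest-value buyers). The demand price at q = 39 is 39, so CS = ½ · [(43.875 - 26) + (39 - 26)] · 39 = 602.0625.
Change in consumer surplus = 602.0625 - 390.0625 = 212.

212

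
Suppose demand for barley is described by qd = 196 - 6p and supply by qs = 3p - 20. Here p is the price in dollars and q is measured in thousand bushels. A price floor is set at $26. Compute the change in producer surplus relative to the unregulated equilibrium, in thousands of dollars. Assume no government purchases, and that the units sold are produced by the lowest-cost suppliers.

In a free market, 196 - 6p = 3p - 20 gives the equilibrium p* = 24, q* = 52.
The floor of 26 is above the equilibrium price 24, so it binds.
At p = 26: qd = 196 - 6·26 = 40 and qs = 3·26 - 20 = 58.
Producer surplus without the control is ½ · (24 - 20/3) · 52 = 1352/3.
With the floor, 40 units are sold at 26. The supply price at q = 40 is 20, so PS = ½ · [(26 - 20/3) + (26 - 20)] · 40 = 1520/3.
Change in producer surplus = 1520/3 - 1352/3 = 56.

56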